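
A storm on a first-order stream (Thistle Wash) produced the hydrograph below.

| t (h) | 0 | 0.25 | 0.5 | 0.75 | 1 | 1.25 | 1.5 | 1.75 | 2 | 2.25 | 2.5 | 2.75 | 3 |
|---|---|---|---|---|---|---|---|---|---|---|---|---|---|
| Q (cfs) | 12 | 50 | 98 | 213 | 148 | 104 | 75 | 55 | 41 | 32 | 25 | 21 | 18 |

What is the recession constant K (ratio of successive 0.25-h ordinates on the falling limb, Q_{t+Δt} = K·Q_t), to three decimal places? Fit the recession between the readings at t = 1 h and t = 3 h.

K ≈ 0.768

Using the recession-limb readings at t = 1 h and t = 3 h: Q falls from 148 to 18 cfs over 8 intervals.
K = (Q₂/Q₁)^(1/8) = (18/148)^(1/8) = 0.768.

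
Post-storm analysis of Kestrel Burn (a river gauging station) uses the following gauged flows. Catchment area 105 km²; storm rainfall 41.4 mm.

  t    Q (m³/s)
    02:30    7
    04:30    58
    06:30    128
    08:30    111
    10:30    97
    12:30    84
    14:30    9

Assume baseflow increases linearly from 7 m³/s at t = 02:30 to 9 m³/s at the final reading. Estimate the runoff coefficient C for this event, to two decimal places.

ΣQ_DR = 438.0 m³/s; V = ΣQ_DR·Δt = 3.154 × 10^6 m³.
Runoff depth d = V / A = 30.03 mm.
C = d / P = 30.03 / 41.4 = 0.73.

C ≈ 0.73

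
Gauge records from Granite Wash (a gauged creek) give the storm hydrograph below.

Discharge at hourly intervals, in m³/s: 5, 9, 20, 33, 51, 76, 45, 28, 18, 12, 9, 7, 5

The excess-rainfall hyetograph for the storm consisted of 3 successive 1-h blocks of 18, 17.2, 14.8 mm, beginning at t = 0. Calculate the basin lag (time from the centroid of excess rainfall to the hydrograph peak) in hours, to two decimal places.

t_L ≈ 3.56 h

Centroid of excess rainfall: t_c = Σ P_i·t̄_i / ΣP_i = 1.4360 h (block centres at 0.5, 1.5, 2.5 h).
Hydrograph peak occurs at t = 5 h, so basin lag t_L = 5 − 1.4360 = 3.56 h.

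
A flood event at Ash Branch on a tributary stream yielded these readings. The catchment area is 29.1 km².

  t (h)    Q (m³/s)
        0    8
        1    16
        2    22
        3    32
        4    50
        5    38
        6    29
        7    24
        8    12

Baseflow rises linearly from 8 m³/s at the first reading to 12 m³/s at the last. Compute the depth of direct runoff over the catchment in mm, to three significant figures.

d ≈ 17.4 mm

Direct runoff: 0.00, 7.50, 13.00, 22.50, 40.00, 27.50, 18.00, 12.50, 0.00 m³/s; ΣQ_DR = 141.0 m³/s.
V = ΣQ_DR · Δt = 141.0 × 3600 s = 5.076 × 10^5 m³.
Over A = 29.1 km², depth = V / A = 17.4 mm.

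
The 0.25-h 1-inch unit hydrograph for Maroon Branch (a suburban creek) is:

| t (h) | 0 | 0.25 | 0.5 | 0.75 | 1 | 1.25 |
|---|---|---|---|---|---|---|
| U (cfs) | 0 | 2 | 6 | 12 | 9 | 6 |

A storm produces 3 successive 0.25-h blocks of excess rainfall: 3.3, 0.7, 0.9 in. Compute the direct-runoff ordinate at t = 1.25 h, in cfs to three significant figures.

Q ≈ 36.9 cfs

By discrete convolution, Q_j = Σ (P_i / 1 in) · U_{j−i}.
At t = 1.25 h (j=5): Q = (3.3/1)·6 + (0.7/1)·9 + (0.9/1)·12 = 36.9 cfs.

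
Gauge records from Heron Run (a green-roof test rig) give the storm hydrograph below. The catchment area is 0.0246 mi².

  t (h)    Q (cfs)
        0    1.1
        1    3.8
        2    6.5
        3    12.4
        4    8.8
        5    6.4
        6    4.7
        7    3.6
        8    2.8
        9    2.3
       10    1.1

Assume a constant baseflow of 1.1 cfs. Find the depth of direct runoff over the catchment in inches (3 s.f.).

d ≈ 2.61 in

Direct runoff: 0.0, 2.7, 5.4, 11.3, 7.7, 5.3, 3.6, 2.5, 1.7, 1.2, 0.0 cfs; ΣQ_DR = 41.40 cfs.
V = ΣQ_DR · Δt = 41.40 × 3600 s = 1.490 × 10^5 ft³.
Over A = 0.0246 mi², depth = V / A = 2.61 in.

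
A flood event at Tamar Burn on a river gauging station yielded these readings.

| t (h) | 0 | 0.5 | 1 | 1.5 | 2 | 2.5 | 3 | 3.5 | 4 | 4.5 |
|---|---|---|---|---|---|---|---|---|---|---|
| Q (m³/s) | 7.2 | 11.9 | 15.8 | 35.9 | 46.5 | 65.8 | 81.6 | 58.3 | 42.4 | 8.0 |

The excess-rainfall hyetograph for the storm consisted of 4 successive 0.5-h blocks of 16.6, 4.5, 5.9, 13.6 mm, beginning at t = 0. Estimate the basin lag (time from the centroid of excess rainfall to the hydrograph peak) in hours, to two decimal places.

Centroid of excess rainfall: t_c = Σ P_i·t̄_i / ΣP_i = 0.9532 h (block centres at 0.25, 0.75, 1.25, 1.75 h).
Hydrograph peak occurs at t = 3 h, so basin lag t_L = 3 − 0.9532 = 2.05 h.

t_L ≈ 2.05 h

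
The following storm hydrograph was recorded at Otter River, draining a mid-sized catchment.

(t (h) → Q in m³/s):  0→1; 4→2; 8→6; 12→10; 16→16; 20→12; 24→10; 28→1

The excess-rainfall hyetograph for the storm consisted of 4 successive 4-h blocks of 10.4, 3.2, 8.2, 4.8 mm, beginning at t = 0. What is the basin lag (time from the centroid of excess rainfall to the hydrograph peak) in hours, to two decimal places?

Centroid of excess rainfall: t_c = Σ P_i·t̄_i / ΣP_i = 7.1128 h (block centres at 2, 6, 10, 14 h).
Hydrograph peak occurs at t = 16 h, so basin lag t_L = 16 − 7.1128 = 8.89 h.

t_L ≈ 8.89 h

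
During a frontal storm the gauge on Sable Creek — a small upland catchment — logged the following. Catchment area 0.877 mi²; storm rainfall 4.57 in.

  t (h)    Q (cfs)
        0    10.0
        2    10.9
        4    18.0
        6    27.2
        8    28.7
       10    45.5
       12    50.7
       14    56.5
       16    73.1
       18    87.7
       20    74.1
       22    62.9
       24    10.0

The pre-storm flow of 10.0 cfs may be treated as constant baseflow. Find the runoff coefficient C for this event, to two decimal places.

C ≈ 0.33

ΣQ_DR = 425.3 cfs; V = ΣQ_DR·Δt = 3.062 × 10^6 ft³.
Runoff depth d = V / A = 1.503 in.
C = d / P = 1.503 / 4.57 = 0.33.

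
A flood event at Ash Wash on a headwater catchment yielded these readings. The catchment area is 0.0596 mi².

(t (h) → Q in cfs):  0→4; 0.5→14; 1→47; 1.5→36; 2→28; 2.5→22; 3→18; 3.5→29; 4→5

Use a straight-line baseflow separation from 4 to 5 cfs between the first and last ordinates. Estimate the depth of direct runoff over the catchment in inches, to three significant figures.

Direct runoff: 0.00, 9.88, 42.75, 31.62, 23.50, 17.38, 13.25, 24.12, 0.00 cfs; ΣQ_DR = 162.5 cfs.
V = ΣQ_DR · Δt = 162.5 × 1800 s = 2.925 × 10^5 ft³.
Over A = 0.0596 mi², depth = V / A = 2.11 in.

d ≈ 2.11 in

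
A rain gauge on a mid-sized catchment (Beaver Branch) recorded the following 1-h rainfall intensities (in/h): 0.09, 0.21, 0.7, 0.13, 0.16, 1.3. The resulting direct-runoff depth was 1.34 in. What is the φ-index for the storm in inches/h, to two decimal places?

Only the 2 blocks with intensity above φ contribute runoff: 0.7, 1.3 in/h.
Σ(I−φ)·Δt = d  ⇒  (0.7+1.3 − 2φ)·1 = 1.34
φ = (2.000 − 1.34/1) / 2 = 0.33 in/h.

φ ≈ 0.33 in/h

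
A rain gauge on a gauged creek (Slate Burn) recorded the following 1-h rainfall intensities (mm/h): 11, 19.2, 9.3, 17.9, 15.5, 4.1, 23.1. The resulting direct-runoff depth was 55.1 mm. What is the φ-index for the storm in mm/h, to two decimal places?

φ ≈ 6.82 mm/h

Only the 6 blocks with intensity above φ contribute runoff: 11, 19.2, 9.3, 17.9, 15.5, 23.1 mm/h.
Σ(I−φ)·Δt = d  ⇒  (11+19.2+9.3+17.9+15.5+23.1 − 6φ)·1 = 55.1
φ = (96.00 − 55.1/1) / 6 = 6.82 mm/h.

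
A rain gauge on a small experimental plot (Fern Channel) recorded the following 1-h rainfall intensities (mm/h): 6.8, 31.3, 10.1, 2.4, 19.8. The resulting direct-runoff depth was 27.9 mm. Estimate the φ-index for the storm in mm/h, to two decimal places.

φ ≈ 11.60 mm/h

Only the 2 blocks with intensity above φ contribute runoff: 31.3, 19.8 mm/h.
Σ(I−φ)·Δt = d  ⇒  (31.3+19.8 − 2φ)·1 = 27.9
φ = (51.10 − 27.9/1) / 2 = 11.60 mm/h.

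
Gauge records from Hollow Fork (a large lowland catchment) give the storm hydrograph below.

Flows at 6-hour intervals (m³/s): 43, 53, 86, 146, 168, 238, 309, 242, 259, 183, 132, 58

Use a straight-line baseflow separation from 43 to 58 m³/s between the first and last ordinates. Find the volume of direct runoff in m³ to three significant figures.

V ≈ 2.83 × 10^7 m³

Direct-runoff ordinates (Q − Q_b): 0.00, 8.64, 40.27, 98.91, 119.55, 188.18, 257.82, 189.45, 205.09, 127.73, 75.36, 0.00 m³/s.
ΣQ_DR = 1311 m³/s.
With Δt = 6 h = 21600 s, V = ΣQ_DR · Δt = 1311 × 21600 = 2.83 × 10^7 m³.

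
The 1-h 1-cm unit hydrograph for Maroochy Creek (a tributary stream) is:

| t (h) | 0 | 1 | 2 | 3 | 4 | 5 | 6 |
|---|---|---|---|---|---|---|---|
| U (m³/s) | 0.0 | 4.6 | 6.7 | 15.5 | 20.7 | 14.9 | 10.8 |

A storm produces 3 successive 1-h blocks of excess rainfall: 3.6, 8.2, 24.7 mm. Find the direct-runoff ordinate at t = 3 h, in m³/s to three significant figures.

Q ≈ 22.4 m³/s

By discrete convolution, Q_j = Σ (P_i / 10 mm) · U_{j−i}.
At t = 3 h (j=3): Q = (3.6/10)·15.5 + (8.2/10)·6.7 + (24.7/10)·4.6 = 22.4 m³/s.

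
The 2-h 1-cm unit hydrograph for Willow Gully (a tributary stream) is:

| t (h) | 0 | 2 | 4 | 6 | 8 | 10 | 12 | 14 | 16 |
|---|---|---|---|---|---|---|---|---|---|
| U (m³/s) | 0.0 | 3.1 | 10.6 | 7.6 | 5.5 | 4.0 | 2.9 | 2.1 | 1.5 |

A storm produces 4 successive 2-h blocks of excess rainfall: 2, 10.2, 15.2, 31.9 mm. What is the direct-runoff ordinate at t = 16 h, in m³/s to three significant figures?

By discrete convolution, Q_j = Σ (P_i / 10 mm) · U_{j−i}.
At t = 16 h (j=8): Q = (2/10)·1.5 + (10.2/10)·2.1 + (15.2/10)·2.9 + (31.9/10)·4.0 = 19.6 m³/s.

Q ≈ 19.6 m³/s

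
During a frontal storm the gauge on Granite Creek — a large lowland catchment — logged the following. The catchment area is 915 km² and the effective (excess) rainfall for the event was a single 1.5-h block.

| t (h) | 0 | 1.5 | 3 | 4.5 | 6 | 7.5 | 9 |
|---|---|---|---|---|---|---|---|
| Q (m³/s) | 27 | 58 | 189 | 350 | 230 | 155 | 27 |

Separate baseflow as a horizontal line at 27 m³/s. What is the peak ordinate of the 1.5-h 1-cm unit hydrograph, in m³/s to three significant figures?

U_p ≈ 646 m³/s

Direct runoff: 0.0, 31.0, 162.0, 323.0, 203.0, 128.0, 0.0 m³/s; ΣQ_DR = 847.0 m³/s, peak = 323.0 m³/s.
Runoff depth d = ΣQ_DR·Δt / A = 847.0 × 5400 / (915 km²) = 4.999 mm.
The 1-cm UH is the DRH scaled by (10 mm)/d, so U_p = 323.0 × 10/4.999 = 646 m³/s.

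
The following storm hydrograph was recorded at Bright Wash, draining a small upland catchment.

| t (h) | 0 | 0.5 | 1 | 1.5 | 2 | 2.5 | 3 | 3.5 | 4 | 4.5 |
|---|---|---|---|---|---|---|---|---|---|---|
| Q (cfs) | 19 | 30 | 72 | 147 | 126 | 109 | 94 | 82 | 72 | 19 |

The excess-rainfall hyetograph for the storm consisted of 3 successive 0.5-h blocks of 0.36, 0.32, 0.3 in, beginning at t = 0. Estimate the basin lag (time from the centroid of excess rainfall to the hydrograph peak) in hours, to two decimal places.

Centroid of excess rainfall: t_c = Σ P_i·t̄_i / ΣP_i = 0.7194 h (block centres at 0.25, 0.75, 1.25 h).
Hydrograph peak occurs at t = 1.5 h, so basin lag t_L = 1.5 − 0.7194 = 0.78 h.

t_L ≈ 0.78 h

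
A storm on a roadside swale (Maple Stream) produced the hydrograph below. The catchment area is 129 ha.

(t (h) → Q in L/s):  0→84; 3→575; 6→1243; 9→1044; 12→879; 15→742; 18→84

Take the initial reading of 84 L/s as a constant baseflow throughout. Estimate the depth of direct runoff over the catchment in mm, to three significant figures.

d ≈ 34.0 mm

Direct runoff: 0.0, 491.0, 1159.0, 960.0, 795.0, 658.0, 0.0 L/s; ΣQ_DR = 4063 L/s.
V = ΣQ_DR · Δt = 4063 × 10800 s = 4.388 × 10^7 L.
Over A = 129 ha, depth = V / A = 34.0 mm.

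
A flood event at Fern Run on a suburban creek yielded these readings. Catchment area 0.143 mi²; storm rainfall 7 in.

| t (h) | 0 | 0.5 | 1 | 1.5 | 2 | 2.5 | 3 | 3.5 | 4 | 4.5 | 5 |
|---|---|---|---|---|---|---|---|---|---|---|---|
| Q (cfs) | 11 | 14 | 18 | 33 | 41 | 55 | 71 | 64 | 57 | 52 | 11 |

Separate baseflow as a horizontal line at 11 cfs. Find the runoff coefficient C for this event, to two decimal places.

C ≈ 0.24

ΣQ_DR = 306.0 cfs; V = ΣQ_DR·Δt = 5.508 × 10^5 ft³.
Runoff depth d = V / A = 1.658 in.
C = d / P = 1.658 / 7 = 0.24.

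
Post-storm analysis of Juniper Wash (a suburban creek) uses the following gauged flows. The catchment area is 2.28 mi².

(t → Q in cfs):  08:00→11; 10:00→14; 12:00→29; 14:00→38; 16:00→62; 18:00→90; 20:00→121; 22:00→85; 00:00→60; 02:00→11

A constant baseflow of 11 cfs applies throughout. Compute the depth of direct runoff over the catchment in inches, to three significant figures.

d ≈ 0.559 in

Direct runoff: 0.0, 3.0, 18.0, 27.0, 51.0, 79.0, 110.0, 74.0, 49.0, 0.0 cfs; ΣQ_DR = 411.0 cfs.
V = ΣQ_DR · Δt = 411.0 × 7200 s = 2.959 × 10^6 ft³.
Over A = 2.28 mi², depth = V / A = 0.559 in.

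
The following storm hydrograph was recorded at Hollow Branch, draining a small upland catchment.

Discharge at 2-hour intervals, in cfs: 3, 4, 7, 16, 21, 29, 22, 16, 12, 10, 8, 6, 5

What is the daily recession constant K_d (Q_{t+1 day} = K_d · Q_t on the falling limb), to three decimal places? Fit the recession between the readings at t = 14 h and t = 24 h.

Between t = 14 h and t = 24 h the flow falls from 16 to 5 cfs over 5×2 h = 10 h.
Per-interval ratio K = (5/16)^(1/5) = 0.7924; K_d = K^(24/2) = 0.061.

K_d ≈ 0.061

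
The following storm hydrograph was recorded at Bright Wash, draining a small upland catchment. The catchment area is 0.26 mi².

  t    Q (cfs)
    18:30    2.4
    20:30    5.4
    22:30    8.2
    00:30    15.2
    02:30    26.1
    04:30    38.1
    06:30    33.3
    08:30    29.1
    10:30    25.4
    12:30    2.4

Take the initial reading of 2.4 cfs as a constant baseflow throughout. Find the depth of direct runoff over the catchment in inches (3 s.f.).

d ≈ 1.93 in

Direct runoff: 0.0, 3.0, 5.8, 12.8, 23.7, 35.7, 30.9, 26.7, 23.0, 0.0 cfs; ΣQ_DR = 161.6 cfs.
V = ΣQ_DR · Δt = 161.6 × 7200 s = 1.164 × 10^6 ft³.
Over A = 0.26 mi², depth = V / A = 1.93 in.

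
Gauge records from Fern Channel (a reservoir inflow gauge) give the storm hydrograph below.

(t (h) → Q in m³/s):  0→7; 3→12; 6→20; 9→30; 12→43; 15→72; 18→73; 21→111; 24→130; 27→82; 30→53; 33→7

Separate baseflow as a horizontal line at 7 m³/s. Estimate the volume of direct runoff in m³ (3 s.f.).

Direct-runoff ordinates (Q − Q_b): 0.0, 5.0, 13.0, 23.0, 36.0, 65.0, 66.0, 104.0, 123.0, 75.0, 46.0, 0.0 m³/s.
ΣQ_DR = 556.0 m³/s.
With Δt = 3 h = 10800 s, V = ΣQ_DR · Δt = 556.0 × 10800 = 6.00 × 10^6 m³.

V ≈ 6.00 × 10^6 m³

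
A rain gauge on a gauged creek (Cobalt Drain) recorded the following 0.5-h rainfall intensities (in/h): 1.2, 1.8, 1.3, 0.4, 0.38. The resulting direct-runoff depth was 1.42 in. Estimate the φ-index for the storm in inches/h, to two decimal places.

Only the 3 blocks with intensity above φ contribute runoff: 1.2, 1.8, 1.3 in/h.
Σ(I−φ)·Δt = d  ⇒  (1.2+1.8+1.3 − 3φ)·0.5 = 1.42
φ = (4.300 − 1.42/0.5) / 3 = 0.49 in/h.

φ ≈ 0.49 in/h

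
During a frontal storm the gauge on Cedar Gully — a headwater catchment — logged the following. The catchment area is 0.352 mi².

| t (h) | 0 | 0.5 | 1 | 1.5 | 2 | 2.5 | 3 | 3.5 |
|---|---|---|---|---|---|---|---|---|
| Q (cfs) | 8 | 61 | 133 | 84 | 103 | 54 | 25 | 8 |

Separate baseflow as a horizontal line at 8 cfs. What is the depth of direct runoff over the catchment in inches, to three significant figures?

Direct runoff: 0.0, 53.0, 125.0, 76.0, 95.0, 46.0, 17.0, 0.0 cfs; ΣQ_DR = 412.0 cfs.
V = ΣQ_DR · Δt = 412.0 × 1800 s = 7.416 × 10^5 ft³.
Over A = 0.352 mi², depth = V / A = 0.907 in.

d ≈ 0.907 in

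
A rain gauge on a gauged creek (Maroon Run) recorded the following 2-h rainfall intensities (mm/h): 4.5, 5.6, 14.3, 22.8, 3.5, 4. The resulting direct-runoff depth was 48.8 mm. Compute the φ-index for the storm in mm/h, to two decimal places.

Only the 2 blocks with intensity above φ contribute runoff: 14.3, 22.8 mm/h.
Σ(I−φ)·Δt = d  ⇒  (14.3+22.8 − 2φ)·2 = 48.8
φ = (37.10 − 48.8/2) / 2 = 6.35 mm/h.

φ ≈ 6.35 mm/h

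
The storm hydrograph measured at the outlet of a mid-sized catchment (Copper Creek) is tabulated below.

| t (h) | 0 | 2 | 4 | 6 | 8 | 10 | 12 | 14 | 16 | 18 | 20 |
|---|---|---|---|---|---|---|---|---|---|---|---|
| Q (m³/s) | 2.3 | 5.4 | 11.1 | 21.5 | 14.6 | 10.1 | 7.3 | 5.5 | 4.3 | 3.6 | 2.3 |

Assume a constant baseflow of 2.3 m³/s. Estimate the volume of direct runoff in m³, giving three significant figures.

Direct-runoff ordinates (Q − Q_b): 0.0, 3.1, 8.8, 19.2, 12.3, 7.8, 5.0, 3.2, 2.0, 1.3, 0.0 m³/s.
ΣQ_DR = 62.70 m³/s.
With Δt = 2 h = 7200 s, V = ΣQ_DR · Δt = 62.70 × 7200 = 4.51 × 10^5 m³.

V ≈ 4.51 × 10^5 m³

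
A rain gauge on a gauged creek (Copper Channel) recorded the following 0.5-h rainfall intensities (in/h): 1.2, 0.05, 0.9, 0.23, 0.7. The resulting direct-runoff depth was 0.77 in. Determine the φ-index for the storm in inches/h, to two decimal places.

Only the 3 blocks with intensity above φ contribute runoff: 1.2, 0.9, 0.7 in/h.
Σ(I−φ)·Δt = d  ⇒  (1.2+0.9+0.7 − 3φ)·0.5 = 0.77
φ = (2.800 − 0.77/0.5) / 3 = 0.42 in/h.

φ ≈ 0.42 in/h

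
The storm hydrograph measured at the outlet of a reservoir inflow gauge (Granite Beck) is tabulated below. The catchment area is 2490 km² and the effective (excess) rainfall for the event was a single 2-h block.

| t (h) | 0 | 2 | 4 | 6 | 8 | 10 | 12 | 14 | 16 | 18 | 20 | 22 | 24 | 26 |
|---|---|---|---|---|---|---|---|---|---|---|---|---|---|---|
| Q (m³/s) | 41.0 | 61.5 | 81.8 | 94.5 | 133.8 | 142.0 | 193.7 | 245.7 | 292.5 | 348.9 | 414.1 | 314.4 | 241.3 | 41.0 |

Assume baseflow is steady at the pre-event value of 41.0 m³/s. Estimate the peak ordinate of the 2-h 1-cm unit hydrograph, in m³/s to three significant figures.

U_p ≈ 623 m³/s

Direct runoff: 0.0, 20.5, 40.8, 53.5, 92.8, 101.0, 152.7, 204.7, 251.5, 307.9, 373.1, 273.4, 200.3, 0.0 m³/s; ΣQ_DR = 2072 m³/s, peak = 373.1 m³/s.
Runoff depth d = ΣQ_DR·Δt / A = 2072 × 7200 / (2490 km²) = 5.992 mm.
The 1-cm UH is the DRH scaled by (10 mm)/d, so U_p = 373.1 × 10/5.992 = 623 m³/s.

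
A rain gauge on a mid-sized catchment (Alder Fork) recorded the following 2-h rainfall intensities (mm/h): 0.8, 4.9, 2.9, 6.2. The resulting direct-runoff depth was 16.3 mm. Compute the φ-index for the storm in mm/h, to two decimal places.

φ ≈ 1.95 mm/h

Only the 3 blocks with intensity above φ contribute runoff: 4.9, 2.9, 6.2 mm/h.
Σ(I−φ)·Δt = d  ⇒  (4.9+2.9+6.2 − 3φ)·2 = 16.3
φ = (14.00 − 16.3/2) / 3 = 1.95 mm/h.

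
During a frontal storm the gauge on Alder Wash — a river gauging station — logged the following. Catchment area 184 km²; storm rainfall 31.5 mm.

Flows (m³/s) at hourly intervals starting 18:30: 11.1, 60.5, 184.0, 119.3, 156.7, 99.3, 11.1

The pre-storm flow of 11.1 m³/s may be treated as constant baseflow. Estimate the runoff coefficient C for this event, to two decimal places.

C ≈ 0.35

ΣQ_DR = 564.3 m³/s; V = ΣQ_DR·Δt = 2.031 × 10^6 m³.
Runoff depth d = V / A = 11.04 mm.
C = d / P = 11.04 / 31.5 = 0.35.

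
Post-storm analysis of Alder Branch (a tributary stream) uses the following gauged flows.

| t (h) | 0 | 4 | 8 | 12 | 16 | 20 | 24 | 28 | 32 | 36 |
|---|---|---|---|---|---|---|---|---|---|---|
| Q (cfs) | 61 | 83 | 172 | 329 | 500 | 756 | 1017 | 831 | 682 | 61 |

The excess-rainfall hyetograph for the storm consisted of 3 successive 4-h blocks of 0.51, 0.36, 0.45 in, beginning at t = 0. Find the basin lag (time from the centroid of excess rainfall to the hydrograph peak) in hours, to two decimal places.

t_L ≈ 18.18 h

Centroid of excess rainfall: t_c = Σ P_i·t̄_i / ΣP_i = 5.8182 h (block centres at 2, 6, 10 h).
Hydrograph peak occurs at t = 24 h, so basin lag t_L = 24 − 5.8182 = 18.18 h.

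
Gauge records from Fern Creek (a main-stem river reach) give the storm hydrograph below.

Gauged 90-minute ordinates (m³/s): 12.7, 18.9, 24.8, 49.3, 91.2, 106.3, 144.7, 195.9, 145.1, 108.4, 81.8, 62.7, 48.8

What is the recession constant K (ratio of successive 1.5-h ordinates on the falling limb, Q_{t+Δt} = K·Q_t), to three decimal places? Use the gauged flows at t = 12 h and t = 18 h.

K ≈ 0.762

Using the recession-limb readings at t = 12 h and t = 18 h: Q falls from 145.1 to 48.8 m³/s over 4 intervals.
K = (Q₂/Q₁)^(1/4) = (48.8/145.1)^(1/4) = 0.762.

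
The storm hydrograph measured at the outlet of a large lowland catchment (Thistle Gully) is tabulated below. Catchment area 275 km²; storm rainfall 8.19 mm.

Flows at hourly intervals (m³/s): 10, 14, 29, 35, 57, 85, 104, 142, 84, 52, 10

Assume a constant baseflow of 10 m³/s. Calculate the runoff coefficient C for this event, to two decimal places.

C ≈ 0.82

ΣQ_DR = 512.0 m³/s; V = ΣQ_DR·Δt = 1.843 × 10^6 m³.
Runoff depth d = V / A = 6.703 mm.
C = d / P = 6.703 / 8.19 = 0.82.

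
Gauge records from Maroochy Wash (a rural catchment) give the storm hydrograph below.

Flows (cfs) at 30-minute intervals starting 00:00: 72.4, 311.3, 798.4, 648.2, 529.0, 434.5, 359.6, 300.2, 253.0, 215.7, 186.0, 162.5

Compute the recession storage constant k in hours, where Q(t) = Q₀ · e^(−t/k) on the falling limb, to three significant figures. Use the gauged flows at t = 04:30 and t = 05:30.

On the falling limb, Q drops from 215.7 to 162.5 cfs between t = 04:30 and t = 05:30 (Δt = 1 h).
k = −Δt / ln(Q₂/Q₁) = −1 / ln(162.5/215.7) = 3.53 h.

k ≈ 3.53 h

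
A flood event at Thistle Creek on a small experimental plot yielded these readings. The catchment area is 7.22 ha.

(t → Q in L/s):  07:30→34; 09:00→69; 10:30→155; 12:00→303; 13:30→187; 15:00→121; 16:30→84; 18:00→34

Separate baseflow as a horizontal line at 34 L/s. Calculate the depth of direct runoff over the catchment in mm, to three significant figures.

Direct runoff: 0.0, 35.0, 121.0, 269.0, 153.0, 87.0, 50.0, 0.0 L/s; ΣQ_DR = 715.0 L/s.
V = ΣQ_DR · Δt = 715.0 × 5400 s = 3.861 × 10^6 L.
Over A = 7.22 ha, depth = V / A = 53.5 mm.

d ≈ 53.5 mm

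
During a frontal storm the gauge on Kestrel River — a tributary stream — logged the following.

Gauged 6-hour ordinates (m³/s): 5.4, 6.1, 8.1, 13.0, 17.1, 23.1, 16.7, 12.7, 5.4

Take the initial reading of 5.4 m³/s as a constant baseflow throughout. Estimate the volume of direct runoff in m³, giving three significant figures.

V ≈ 1.27 × 10^6 m³

Direct-runoff ordinates (Q − Q_b): 0.0, 0.7, 2.7, 7.6, 11.7, 17.7, 11.3, 7.3, 0.0 m³/s.
ΣQ_DR = 59.00 m³/s.
With Δt = 6 h = 21600 s, V = ΣQ_DR · Δt = 59.00 × 21600 = 1.27 × 10^6 m³.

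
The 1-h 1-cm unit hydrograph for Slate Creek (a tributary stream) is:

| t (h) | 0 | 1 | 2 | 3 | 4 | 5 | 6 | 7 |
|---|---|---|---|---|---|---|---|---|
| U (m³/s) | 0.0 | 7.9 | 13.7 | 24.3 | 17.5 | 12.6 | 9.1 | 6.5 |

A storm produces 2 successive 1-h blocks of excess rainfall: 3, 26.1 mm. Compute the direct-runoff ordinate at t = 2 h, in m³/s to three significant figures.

Q ≈ 24.7 m³/s

By discrete convolution, Q_j = Σ (P_i / 10 mm) · U_{j−i}.
At t = 2 h (j=2): Q = (3/10)·13.7 + (26.1/10)·7.9 = 24.7 m³/s.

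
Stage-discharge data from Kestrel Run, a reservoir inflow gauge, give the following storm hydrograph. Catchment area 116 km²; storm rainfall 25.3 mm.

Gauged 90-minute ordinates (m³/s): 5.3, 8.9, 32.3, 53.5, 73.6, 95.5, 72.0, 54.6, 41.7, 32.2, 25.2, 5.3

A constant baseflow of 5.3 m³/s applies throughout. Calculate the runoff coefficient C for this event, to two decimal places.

C ≈ 0.80

ΣQ_DR = 436.5 m³/s; V = ΣQ_DR·Δt = 2.357 × 10^6 m³.
Runoff depth d = V / A = 20.32 mm.
C = d / P = 20.32 / 25.3 = 0.80.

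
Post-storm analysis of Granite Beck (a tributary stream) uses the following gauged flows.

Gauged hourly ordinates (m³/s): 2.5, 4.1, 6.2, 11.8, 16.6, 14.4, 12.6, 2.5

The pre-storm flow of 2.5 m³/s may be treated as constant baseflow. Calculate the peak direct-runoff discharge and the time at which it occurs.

Subtracting baseflow gives direct-runoff ordinates: 0.0, 1.6, 3.7, 9.3, 14.1, 11.9, 10.1, 0.0 m³/s.
The maximum is 14.1 m³/s, occurring at the reading for t = 4 h.

Q_p = 14.1 m³/s at t = 4 h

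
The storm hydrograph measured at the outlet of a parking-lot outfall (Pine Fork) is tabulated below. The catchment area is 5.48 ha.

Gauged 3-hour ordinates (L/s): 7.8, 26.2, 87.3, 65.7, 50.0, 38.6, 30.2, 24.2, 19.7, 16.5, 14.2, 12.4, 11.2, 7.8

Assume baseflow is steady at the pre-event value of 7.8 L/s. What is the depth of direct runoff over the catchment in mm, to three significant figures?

d ≈ 59.6 mm

Direct runoff: 0.0, 18.4, 79.5, 57.9, 42.2, 30.8, 22.4, 16.4, 11.9, 8.7, 6.4, 4.6, 3.4, 0.0 L/s; ΣQ_DR = 302.6 L/s.
V = ΣQ_DR · Δt = 302.6 × 10800 s = 3.268 × 10^6 L.
Over A = 5.48 ha, depth = V / A = 59.6 mm.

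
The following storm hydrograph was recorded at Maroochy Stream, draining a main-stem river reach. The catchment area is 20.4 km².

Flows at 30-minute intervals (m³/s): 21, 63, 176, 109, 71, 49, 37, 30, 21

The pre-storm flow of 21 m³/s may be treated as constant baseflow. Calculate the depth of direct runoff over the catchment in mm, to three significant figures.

d ≈ 34.2 mm

Direct runoff: 0.0, 42.0, 155.0, 88.0, 50.0, 28.0, 16.0, 9.0, 0.0 m³/s; ΣQ_DR = 388.0 m³/s.
V = ΣQ_DR · Δt = 388.0 × 1800 s = 6.984 × 10^5 m³.
Over A = 20.4 km², depth = V / A = 34.2 mm.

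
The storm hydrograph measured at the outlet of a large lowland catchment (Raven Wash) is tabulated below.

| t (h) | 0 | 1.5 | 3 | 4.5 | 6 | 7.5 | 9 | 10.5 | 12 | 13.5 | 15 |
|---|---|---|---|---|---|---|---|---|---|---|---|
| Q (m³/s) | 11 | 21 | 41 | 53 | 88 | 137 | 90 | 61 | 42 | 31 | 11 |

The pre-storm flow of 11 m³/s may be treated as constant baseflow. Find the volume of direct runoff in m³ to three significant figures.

Direct-runoff ordinates (Q − Q_b): 0.0, 10.0, 30.0, 42.0, 77.0, 126.0, 79.0, 50.0, 31.0, 20.0, 0.0 m³/s.
ΣQ_DR = 465.0 m³/s.
With Δt = 1.5 h = 5400 s, V = ΣQ_DR · Δt = 465.0 × 5400 = 2.51 × 10^6 m³.

V ≈ 2.51 × 10^6 m³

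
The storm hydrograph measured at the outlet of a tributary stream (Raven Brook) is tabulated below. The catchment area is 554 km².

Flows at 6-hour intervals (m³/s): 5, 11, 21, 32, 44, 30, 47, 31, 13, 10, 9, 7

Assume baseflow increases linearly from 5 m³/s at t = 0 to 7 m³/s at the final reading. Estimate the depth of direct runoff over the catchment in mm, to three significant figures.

d ≈ 7.33 mm

Direct runoff: 0.00, 5.82, 15.64, 26.45, 38.27, 24.09, 40.91, 24.73, 6.55, 3.36, 2.18, 0.00 m³/s; ΣQ_DR = 188.0 m³/s.
V = ΣQ_DR · Δt = 188.0 × 21600 s = 4.061 × 10^6 m³.
Over A = 554 km², depth = V / A = 7.33 mm.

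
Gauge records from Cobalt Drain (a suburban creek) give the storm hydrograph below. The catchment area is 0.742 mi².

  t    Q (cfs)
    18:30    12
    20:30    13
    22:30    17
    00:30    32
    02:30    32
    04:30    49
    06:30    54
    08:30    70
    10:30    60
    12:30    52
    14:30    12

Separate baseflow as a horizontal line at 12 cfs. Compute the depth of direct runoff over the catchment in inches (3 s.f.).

d ≈ 1.13 in

Direct runoff: 0.0, 1.0, 5.0, 20.0, 20.0, 37.0, 42.0, 58.0, 48.0, 40.0, 0.0 cfs; ΣQ_DR = 271.0 cfs.
V = ΣQ_DR · Δt = 271.0 × 7200 s = 1.951 × 10^6 ft³.
Over A = 0.742 mi², depth = V / A = 1.13 in.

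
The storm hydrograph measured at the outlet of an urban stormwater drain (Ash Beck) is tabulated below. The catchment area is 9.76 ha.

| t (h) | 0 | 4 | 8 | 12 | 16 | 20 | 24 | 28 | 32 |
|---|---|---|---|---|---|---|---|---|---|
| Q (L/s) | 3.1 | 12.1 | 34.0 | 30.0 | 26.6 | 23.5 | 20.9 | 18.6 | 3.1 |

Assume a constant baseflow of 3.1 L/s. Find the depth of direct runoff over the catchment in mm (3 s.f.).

Direct runoff: 0.0, 9.0, 30.9, 26.9, 23.5, 20.4, 17.8, 15.5, 0.0 L/s; ΣQ_DR = 144.0 L/s.
V = ΣQ_DR · Δt = 144.0 × 14400 s = 2.074 × 10^6 L.
Over A = 9.76 ha, depth = V / A = 21.2 mm.

d ≈ 21.2 mm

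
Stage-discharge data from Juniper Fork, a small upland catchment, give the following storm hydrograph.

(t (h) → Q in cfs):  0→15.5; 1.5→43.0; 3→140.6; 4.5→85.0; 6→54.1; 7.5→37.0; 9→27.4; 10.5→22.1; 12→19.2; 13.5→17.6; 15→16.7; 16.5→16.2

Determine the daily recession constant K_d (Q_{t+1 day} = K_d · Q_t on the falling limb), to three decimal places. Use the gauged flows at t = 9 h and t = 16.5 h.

K_d ≈ 0.186

Between t = 9 h and t = 16.5 h the flow falls from 27.4 to 16.2 cfs over 5×1.5 h = 7.5 h.
Per-interval ratio K = (16.2/27.4)^(1/5) = 0.9002; K_d = K^(24/1.5) = 0.186.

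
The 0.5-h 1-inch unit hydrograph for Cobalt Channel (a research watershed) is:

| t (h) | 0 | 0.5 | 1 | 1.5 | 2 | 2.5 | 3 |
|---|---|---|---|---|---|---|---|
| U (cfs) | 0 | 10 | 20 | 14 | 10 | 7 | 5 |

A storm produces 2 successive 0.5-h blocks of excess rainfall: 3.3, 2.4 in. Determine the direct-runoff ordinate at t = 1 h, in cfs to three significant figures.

Q ≈ 90.0 cfs

By discrete convolution, Q_j = Σ (P_i / 1 in) · U_{j−i}.
At t = 1 h (j=2): Q = (3.3/1)·20 + (2.4/1)·10 = 90.0 cfs.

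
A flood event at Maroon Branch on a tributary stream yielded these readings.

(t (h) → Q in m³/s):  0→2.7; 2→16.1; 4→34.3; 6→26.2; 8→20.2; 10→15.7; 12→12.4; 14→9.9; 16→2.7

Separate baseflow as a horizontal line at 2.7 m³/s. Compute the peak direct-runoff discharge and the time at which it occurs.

Subtracting baseflow gives direct-runoff ordinates: 0.0, 13.4, 31.6, 23.5, 17.5, 13.0, 9.7, 7.2, 0.0 m³/s.
The maximum is 31.6 m³/s, occurring at the reading for t = 4 h.

Q_p = 31.6 m³/s at t = 4 h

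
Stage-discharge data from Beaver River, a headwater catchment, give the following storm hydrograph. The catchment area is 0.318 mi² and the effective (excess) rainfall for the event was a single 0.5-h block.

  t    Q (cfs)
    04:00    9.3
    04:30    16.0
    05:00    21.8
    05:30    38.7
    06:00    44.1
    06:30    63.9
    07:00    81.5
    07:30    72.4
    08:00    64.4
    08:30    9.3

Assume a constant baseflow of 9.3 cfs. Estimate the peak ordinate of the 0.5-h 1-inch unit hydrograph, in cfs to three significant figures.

Direct runoff: 0.0, 6.7, 12.5, 29.4, 34.8, 54.6, 72.2, 63.1, 55.1, 0.0 cfs; ΣQ_DR = 328.4 cfs, peak = 72.2 cfs.
Runoff depth d = ΣQ_DR·Δt / A = 328.4 × 1800 / (0.318 mi²) = 0.8001 in.
The 1-inch UH is the DRH scaled by (1 in)/d, so U_p = 72.2 × 1/0.8001 = 90.2 cfs.

U_p ≈ 90.2 cfs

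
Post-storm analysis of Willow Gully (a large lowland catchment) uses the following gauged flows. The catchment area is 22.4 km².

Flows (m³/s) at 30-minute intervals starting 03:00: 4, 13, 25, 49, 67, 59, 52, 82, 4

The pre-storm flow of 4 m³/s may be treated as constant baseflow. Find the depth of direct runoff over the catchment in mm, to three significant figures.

d ≈ 25.6 mm

Direct runoff: 0.0, 9.0, 21.0, 45.0, 63.0, 55.0, 48.0, 78.0, 0.0 m³/s; ΣQ_DR = 319.0 m³/s.
V = ΣQ_DR · Δt = 319.0 × 1800 s = 5.742 × 10^5 m³.
Over A = 22.4 km², depth = V / A = 25.6 mm.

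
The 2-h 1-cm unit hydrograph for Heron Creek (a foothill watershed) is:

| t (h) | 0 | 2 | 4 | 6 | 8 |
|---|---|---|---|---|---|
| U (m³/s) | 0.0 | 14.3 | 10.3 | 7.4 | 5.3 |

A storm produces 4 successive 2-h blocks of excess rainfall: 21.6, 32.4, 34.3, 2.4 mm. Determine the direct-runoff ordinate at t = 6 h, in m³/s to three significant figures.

By discrete convolution, Q_j = Σ (P_i / 10 mm) · U_{j−i}.
At t = 6 h (j=3): Q = (21.6/10)·7.4 + (32.4/10)·10.3 + (34.3/10)·14.3 + (2.4/10)·0.0 = 98.4 m³/s.

Q ≈ 98.4 m³/s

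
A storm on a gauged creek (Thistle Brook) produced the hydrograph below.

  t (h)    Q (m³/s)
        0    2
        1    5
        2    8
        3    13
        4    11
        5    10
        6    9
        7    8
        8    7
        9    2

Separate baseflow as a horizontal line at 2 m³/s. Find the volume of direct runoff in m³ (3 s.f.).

V ≈ 1.98 × 10^5 m³

Direct-runoff ordinates (Q − Q_b): 0.0, 3.0, 6.0, 11.0, 9.0, 8.0, 7.0, 6.0, 5.0, 0.0 m³/s.
ΣQ_DR = 55.00 m³/s.
With Δt = 1 h = 3600 s, V = ΣQ_DR · Δt = 55.00 × 3600 = 1.98 × 10^5 m³.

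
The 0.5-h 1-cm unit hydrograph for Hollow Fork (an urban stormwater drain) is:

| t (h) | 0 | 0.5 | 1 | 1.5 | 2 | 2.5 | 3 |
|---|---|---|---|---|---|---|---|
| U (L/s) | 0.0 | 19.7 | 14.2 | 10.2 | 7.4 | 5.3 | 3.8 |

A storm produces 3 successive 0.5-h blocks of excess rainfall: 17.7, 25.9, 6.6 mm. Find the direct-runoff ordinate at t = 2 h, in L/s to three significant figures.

Q ≈ 48.9 L/s

By discrete convolution, Q_j = Σ (P_i / 10 mm) · U_{j−i}.
At t = 2 h (j=4): Q = (17.7/10)·7.4 + (25.9/10)·10.2 + (6.6/10)·14.2 = 48.9 L/s.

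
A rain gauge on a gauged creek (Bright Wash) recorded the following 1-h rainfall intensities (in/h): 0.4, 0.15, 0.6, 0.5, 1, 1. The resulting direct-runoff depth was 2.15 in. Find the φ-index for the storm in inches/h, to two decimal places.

φ ≈ 0.27 in/h

Only the 5 blocks with intensity above φ contribute runoff: 0.4, 0.6, 0.5, 1, 1 in/h.
Σ(I−φ)·Δt = d  ⇒  (0.4+0.6+0.5+1+1 − 5φ)·1 = 2.15
φ = (3.500 − 2.15/1) / 5 = 0.27 in/h.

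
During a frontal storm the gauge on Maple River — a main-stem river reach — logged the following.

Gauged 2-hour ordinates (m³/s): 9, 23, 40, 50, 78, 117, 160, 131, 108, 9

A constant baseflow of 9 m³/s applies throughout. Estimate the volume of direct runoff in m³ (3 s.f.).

V ≈ 4.57 × 10^6 m³

Direct-runoff ordinates (Q − Q_b): 0.0, 14.0, 31.0, 41.0, 69.0, 108.0, 151.0, 122.0, 99.0, 0.0 m³/s.
ΣQ_DR = 635.0 m³/s.
With Δt = 2 h = 7200 s, V = ΣQ_DR · Δt = 635.0 × 7200 = 4.57 × 10^6 m³.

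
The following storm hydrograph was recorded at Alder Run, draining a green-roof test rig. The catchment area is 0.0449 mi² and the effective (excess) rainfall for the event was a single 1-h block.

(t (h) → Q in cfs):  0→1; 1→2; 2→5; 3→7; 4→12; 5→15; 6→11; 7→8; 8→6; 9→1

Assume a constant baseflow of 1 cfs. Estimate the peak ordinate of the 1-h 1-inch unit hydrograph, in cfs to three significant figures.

Direct runoff: 0.0, 1.0, 4.0, 6.0, 11.0, 14.0, 10.0, 7.0, 5.0, 0.0 cfs; ΣQ_DR = 58.00 cfs, peak = 14.0 cfs.
Runoff depth d = ΣQ_DR·Δt / A = 58.00 × 3600 / (0.0449 mi²) = 2.002 in.
The 1-inch UH is the DRH scaled by (1 in)/d, so U_p = 14.0 × 1/2.002 = 6.99 cfs.

U_p ≈ 6.99 cfs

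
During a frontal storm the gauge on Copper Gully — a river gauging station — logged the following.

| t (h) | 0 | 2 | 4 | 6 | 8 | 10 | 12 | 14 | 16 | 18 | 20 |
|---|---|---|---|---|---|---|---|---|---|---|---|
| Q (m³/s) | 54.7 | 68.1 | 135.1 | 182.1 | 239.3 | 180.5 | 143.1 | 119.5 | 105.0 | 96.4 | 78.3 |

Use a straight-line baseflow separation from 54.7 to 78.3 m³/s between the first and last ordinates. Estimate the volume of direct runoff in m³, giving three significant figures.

V ≈ 4.83 × 10^6 m³

Direct-runoff ordinates (Q − Q_b): 0.00, 11.04, 75.68, 120.32, 175.16, 114.00, 74.24, 48.28, 31.42, 20.46, 0.00 m³/s.
ΣQ_DR = 670.6 m³/s.
With Δt = 2 h = 7200 s, V = ΣQ_DR · Δt = 670.6 × 7200 = 4.83 × 10^6 m³.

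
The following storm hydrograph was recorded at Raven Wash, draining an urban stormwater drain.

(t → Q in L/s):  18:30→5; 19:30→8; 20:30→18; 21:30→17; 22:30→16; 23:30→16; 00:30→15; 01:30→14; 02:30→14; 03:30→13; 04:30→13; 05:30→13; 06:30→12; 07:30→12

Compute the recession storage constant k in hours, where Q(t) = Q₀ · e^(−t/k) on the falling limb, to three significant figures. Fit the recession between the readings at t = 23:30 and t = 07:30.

On the falling limb, Q drops from 16 to 12 L/s between t = 23:30 and t = 07:30 (Δt = 8 h).
k = −Δt / ln(Q₂/Q₁) = −8 / ln(12/16) = 27.8 h.

k ≈ 27.8 h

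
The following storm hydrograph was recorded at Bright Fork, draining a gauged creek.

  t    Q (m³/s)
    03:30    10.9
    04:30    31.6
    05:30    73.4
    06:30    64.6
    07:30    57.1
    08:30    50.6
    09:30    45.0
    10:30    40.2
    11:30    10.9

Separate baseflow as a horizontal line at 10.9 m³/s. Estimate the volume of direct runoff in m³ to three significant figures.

V ≈ 1.03 × 10^6 m³

Direct-runoff ordinates (Q − Q_b): 0.0, 20.7, 62.5, 53.7, 46.2, 39.7, 34.1, 29.3, 0.0 m³/s.
ΣQ_DR = 286.2 m³/s.
With Δt = 1 h = 3600 s, V = ΣQ_DR · Δt = 286.2 × 3600 = 1.03 × 10^6 m³.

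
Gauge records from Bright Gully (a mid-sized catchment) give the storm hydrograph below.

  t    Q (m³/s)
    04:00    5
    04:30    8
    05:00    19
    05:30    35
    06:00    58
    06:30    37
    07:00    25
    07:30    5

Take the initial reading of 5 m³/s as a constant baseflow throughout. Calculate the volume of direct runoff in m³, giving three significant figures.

Direct-runoff ordinates (Q − Q_b): 0.0, 3.0, 14.0, 30.0, 53.0, 32.0, 20.0, 0.0 m³/s.
ΣQ_DR = 152.0 m³/s.
With Δt = 0.5 h = 1800 s, V = ΣQ_DR · Δt = 152.0 × 1800 = 2.74 × 10^5 m³.

V ≈ 2.74 × 10^5 m³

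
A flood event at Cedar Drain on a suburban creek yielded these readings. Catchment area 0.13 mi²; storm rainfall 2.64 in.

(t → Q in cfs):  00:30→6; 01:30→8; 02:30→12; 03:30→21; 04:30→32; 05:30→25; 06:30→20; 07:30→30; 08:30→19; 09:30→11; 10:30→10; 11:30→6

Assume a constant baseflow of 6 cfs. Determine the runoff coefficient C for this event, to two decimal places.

C ≈ 0.58

ΣQ_DR = 128.0 cfs; V = ΣQ_DR·Δt = 4.608 × 10^5 ft³.
Runoff depth d = V / A = 1.526 in.
C = d / P = 1.526 / 2.64 = 0.58.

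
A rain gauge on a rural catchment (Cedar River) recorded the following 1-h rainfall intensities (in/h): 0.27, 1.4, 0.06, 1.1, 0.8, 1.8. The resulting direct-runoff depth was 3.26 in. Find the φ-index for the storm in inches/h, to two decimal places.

φ ≈ 0.46 in/h

Only the 4 blocks with intensity above φ contribute runoff: 1.4, 1.1, 0.8, 1.8 in/h.
Σ(I−φ)·Δt = d  ⇒  (1.4+1.1+0.8+1.8 − 4φ)·1 = 3.26
φ = (5.100 − 3.26/1) / 4 = 0.46 in/h.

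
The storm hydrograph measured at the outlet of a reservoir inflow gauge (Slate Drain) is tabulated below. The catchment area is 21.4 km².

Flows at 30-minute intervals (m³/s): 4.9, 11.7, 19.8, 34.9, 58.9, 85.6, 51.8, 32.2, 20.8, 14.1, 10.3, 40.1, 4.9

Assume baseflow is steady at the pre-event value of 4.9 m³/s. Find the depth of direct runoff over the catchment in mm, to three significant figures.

Direct runoff: 0.0, 6.8, 14.9, 30.0, 54.0, 80.7, 46.9, 27.3, 15.9, 9.2, 5.4, 35.2, 0.0 m³/s; ΣQ_DR = 326.3 m³/s.
V = ΣQ_DR · Δt = 326.3 × 1800 s = 5.873 × 10^5 m³.
Over A = 21.4 km², depth = V / A = 27.4 mm.

d ≈ 27.4 mm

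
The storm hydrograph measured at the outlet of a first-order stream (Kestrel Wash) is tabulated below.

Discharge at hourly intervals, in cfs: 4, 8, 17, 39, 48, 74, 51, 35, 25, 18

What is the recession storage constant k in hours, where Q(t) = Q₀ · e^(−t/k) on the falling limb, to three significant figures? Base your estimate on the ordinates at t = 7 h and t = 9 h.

k ≈ 3.01 h

On the falling limb, Q drops from 35 to 18 cfs between t = 7 h and t = 9 h (Δt = 2 h).
k = −Δt / ln(Q₂/Q₁) = −2 / ln(18/35) = 3.01 h.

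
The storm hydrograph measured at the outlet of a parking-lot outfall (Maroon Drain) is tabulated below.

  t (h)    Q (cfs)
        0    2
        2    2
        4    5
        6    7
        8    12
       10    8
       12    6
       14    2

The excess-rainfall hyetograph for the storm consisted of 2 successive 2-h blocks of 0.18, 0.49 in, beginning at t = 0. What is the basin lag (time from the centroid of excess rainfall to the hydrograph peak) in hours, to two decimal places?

t_L ≈ 5.54 h

Centroid of excess rainfall: t_c = Σ P_i·t̄_i / ΣP_i = 2.4627 h (block centres at 1, 3 h).
Hydrograph peak occurs at t = 8 h, so basin lag t_L = 8 − 2.4627 = 5.54 h.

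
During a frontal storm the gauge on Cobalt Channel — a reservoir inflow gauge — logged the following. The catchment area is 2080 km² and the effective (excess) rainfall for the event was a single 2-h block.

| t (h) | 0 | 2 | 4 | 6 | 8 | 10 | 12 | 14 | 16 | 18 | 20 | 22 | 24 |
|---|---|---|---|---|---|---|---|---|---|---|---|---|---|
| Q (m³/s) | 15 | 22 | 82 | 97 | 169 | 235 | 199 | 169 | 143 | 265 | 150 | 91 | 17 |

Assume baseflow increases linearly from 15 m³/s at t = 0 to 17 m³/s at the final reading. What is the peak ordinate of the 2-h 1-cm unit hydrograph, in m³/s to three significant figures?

Direct runoff: 0.00, 6.83, 66.67, 81.50, 153.33, 219.17, 183.00, 152.83, 126.67, 248.50, 133.33, 74.17, 0.00 m³/s; ΣQ_DR = 1446 m³/s, peak = 248.50 m³/s.
Runoff depth d = ΣQ_DR·Δt / A = 1446 × 7200 / (2080 km²) = 5.005 mm.
The 1-cm UH is the DRH scaled by (10 mm)/d, so U_p = 248.50 × 10/5.005 = 496 m³/s.

U_p ≈ 496 m³/s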